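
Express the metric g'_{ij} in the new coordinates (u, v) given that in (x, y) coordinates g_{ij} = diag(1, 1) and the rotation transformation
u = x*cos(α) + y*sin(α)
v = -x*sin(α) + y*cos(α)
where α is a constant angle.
Invert the transformation: x = u*cos(α) - v*sin(α), y = u*sin(α) + v*cos(α)
g'_{ij} = (∂x^k/∂x'^i)(∂x^l/∂x'^j) g_{kl}; with g_{kl} = δ_{kl} this is Σ_k (∂x^k/∂x'^i)(∂x^k/∂x'^j).
Jacobian: ∂x/∂u = cos(α), ∂x/∂v = -sin(α), ∂y/∂u = sin(α), ∂y/∂v = cos(α)
g'_{uu} = (cos(α))(cos(α)) + (sin(α))(sin(α)) = 1
g'_{uv} = (cos(α))(-sin(α)) + (sin(α))(cos(α)) = 0
g'_{vv} = (-sin(α))(-sin(α)) + (cos(α))(cos(α)) = 1
g'_{ij} = diag(1, 1)
The Euclidean metric is invariant under rotations.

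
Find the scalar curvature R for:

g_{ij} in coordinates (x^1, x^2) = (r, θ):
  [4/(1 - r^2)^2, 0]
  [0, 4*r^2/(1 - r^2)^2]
Non-zero Christoffel symbols (Γ^k_{ij} = Γ^k_{ji}):
Γ^r_{r r} = 2*r/(1 - r^2)
Γ^r_{θ θ} = (r^3 + r)/(r^2 - 1)
Γ^θ_{r θ} = (-r^2 - 1)/(r^3 - r)
Ricci tensor (R_{ij} = R^k_{ikj}): R_{rr} = -4/(r^2 - 1)^2, R_{rθ} = 0, R_{θθ} = -4*r^2/(r^2 - 1)^2
Inverse metric: g^{rr} = (1 - r^2)^2/4, g^{θθ} = (1 - r^2)^2/(4*r^2)
R = g^{ij} R_{ij} = ((1 - r^2)^2/4)(-4/(r^2 - 1)^2) + ((1 - r^2)^2/(4*r^2))(-4*r^2/(r^2 - 1)^2) = -2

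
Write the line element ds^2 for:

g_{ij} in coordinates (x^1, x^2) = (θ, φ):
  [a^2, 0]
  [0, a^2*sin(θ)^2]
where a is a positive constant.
ds^2 = g_{ij} dx^i dx^j; only the non-zero components contribute.
ds^2 = a^2 dθ^2 + a^2*sin(θ)^2 dφ^2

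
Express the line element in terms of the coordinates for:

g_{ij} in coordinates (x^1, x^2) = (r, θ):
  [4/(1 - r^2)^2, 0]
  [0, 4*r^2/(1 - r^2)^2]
ds^2 = g_{ij} dx^i dx^j; only the non-zero components contribute.
ds^2 = (4/(1 - r^2)^2) dr^2 + (4*r^2/(1 - r^2)^2) dθ^2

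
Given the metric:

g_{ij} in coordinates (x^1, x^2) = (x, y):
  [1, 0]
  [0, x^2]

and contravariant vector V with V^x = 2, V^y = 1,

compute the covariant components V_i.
V_i = g_{ij} V^j:
V_x = (1)(2) + (0)(1) = 2
V_y = (0)(2) + (x^2)(1) = x^2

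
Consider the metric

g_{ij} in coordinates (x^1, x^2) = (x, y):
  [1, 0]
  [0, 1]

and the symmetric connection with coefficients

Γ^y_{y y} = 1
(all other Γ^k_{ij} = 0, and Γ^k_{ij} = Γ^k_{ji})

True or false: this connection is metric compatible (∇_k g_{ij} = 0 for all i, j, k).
Using ∇_k g_{ij} = ∂_k g_{ij} - Γ^m_{ki} g_{mj} - Γ^m_{kj} g_{im}:
∇_y g_{yy} = (0) - (1) - (1) = -2 ≠ 0
So the connection is not metric compatible (it is not the Levi-Civita connection).
False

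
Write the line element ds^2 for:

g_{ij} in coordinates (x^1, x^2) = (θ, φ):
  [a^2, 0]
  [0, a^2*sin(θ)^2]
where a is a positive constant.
ds^2 = g_{ij} dx^i dx^j; only the non-zero components contribute.
ds^2 = a^2 dθ^2 + a^2*sin(θ)^2 dφ^2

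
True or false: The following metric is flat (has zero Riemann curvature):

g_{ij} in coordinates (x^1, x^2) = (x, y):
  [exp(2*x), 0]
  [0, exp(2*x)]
Non-zero Christoffel symbols:
Γ^x_{x x} = 1
Γ^x_{y y} = -1
Γ^y_{x y} = 1
Ricci tensor: R_{xx} = 0, R_{xy} = 0, R_{yy} = 0
All R_{ij} vanish; in 2 dimensions the Riemann tensor is fully determined by the Ricci tensor, so R^i_{jkl} = 0: the metric is flat (curvilinear coordinates on flat space).
True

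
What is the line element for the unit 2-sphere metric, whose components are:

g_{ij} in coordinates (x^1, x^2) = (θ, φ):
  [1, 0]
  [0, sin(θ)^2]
ds^2 = g_{ij} dx^i dx^j; only the non-zero components contribute.
ds^2 = dθ^2 + sin(θ)^2 dφ^2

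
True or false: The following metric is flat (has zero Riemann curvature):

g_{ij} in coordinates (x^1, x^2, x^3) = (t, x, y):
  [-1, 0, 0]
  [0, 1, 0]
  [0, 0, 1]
All metric components are constant, so every Christoffel symbol vanishes and R^i_{jkl} = 0.
True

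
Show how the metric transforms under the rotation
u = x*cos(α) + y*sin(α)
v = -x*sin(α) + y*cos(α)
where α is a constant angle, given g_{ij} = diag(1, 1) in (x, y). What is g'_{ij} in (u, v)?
Invert the transformation: x = u*cos(α) - v*sin(α), y = u*sin(α) + v*cos(α)
g'_{ij} = (∂x^k/∂x'^i)(∂x^l/∂x'^j) g_{kl}; with g_{kl} = δ_{kl} this is Σ_k (∂x^k/∂x'^i)(∂x^k/∂x'^j).
Jacobian: ∂x/∂u = cos(α), ∂x/∂v = -sin(α), ∂y/∂u = sin(α), ∂y/∂v = cos(α)
g'_{uu} = (cos(α))(cos(α)) + (sin(α))(sin(α)) = 1
g'_{uv} = (cos(α))(-sin(α)) + (sin(α))(cos(α)) = 0
g'_{vv} = (-sin(α))(-sin(α)) + (cos(α))(cos(α)) = 1
g'_{ij} = diag(1, 1)
The Euclidean metric is invariant under rotations.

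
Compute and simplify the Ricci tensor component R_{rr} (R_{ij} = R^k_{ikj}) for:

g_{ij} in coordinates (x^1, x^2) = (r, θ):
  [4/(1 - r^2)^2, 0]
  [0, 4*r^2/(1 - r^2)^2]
Non-zero Christoffel symbols (Γ^k_{ij} = Γ^k_{ji}):
Γ^r_{r r} = 2*r/(1 - r^2)
Γ^r_{θ θ} = (r^3 + r)/(r^2 - 1)
Γ^θ_{r θ} = (-r^2 - 1)/(r^3 - r)
R^r_{r r r} = 0 (a repeated index in an antisymmetric pair)
R^θ_{r θ r} = ∂_θ Γ^θ_{r r} - ∂_r Γ^θ_{r θ} + Γ^θ_{θ m} Γ^m_{r r} - Γ^θ_{r m} Γ^m_{r θ}
  = (0) - ((r^4 + 4*r^2 - 1)/(r^3 - r)^2) + (2*(r^2 + 1)/(r^2 - 1)^2) - ((r^2 + 1)^2/(r^3 - r)^2) = -4/(r^2 - 1)^2
R_{rr} = R^r_{r r r} + R^θ_{r θ r} = (0) + (-4/(r^2 - 1)^2) = -4/(r^2 - 1)^2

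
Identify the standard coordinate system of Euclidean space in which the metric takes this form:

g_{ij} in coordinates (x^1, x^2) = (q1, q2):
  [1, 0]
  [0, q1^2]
The line element ds^2 = dq1^2 + q1^2 dq2^2 is dr^2 + r^2 dθ^2 with q1 = r, q2 = θ.
polar coordinates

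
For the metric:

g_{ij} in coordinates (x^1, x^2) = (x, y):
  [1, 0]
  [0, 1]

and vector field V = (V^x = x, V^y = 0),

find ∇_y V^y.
All Christoffel symbols are zero.
∇_y V^y = ∂_y V^y + Γ^y_{y j} V^j
  = (0) + (0)(x) + (0)(0)
  = 0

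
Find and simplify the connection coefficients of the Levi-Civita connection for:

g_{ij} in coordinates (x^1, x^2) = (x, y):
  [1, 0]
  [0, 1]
Using Γ^k_{ij} = (1/2) g^{km} (∂_i g_{mj} + ∂_j g_{mi} - ∂_m g_{ij}); the metric is diagonal, so only the m = k term contributes.
Every metric component is constant, so all ∂_m g_{ij} = 0 and every Christoffel symbol vanishes.
All Christoffel symbols are zero.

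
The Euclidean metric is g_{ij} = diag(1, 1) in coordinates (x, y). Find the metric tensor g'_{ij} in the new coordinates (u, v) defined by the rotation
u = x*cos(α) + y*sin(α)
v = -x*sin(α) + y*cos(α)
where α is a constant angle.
Invert the transformation: x = u*cos(α) - v*sin(α), y = u*sin(α) + v*cos(α)
g'_{ij} = (∂x^k/∂x'^i)(∂x^l/∂x'^j) g_{kl}; with g_{kl} = δ_{kl} this is Σ_k (∂x^k/∂x'^i)(∂x^k/∂x'^j).
Jacobian: ∂x/∂u = cos(α), ∂x/∂v = -sin(α), ∂y/∂u = sin(α), ∂y/∂v = cos(α)
g'_{uu} = (cos(α))(cos(α)) + (sin(α))(sin(α)) = 1
g'_{uv} = (cos(α))(-sin(α)) + (sin(α))(cos(α)) = 0
g'_{vv} = (-sin(α))(-sin(α)) + (cos(α))(cos(α)) = 1
g'_{ij} = diag(1, 1)
The Euclidean metric is invariant under rotations.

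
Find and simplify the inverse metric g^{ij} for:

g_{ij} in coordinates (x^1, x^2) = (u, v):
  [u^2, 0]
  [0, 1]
The metric is diagonal, so g^{ij} is diagonal with entries 1/g_{ii}: diag(1/(u^2), 1).
g^{ij}:
  [1/u^2, 0]
  [0, 1]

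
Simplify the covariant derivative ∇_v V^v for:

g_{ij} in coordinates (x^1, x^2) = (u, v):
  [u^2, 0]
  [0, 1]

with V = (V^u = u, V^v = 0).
Non-zero Christoffel symbols:
Γ^u_{u u} = 1/u
∇_v V^v = ∂_v V^v + Γ^v_{v j} V^j
  = (0) + (0)(u) + (0)(0)
  = 0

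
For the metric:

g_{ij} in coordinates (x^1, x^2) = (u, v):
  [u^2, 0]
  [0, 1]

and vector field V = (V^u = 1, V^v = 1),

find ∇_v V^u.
Non-zero Christoffel symbols:
Γ^u_{u u} = 1/u
∇_v V^u = ∂_v V^u + Γ^u_{v j} V^j
  = (0) + (0)(1) + (0)(1)
  = 0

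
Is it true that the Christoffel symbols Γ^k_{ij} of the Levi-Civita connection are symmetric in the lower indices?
The Levi-Civita connection is torsion-free, which is exactly Γ^k_{ij} = Γ^k_{ji}.
Yes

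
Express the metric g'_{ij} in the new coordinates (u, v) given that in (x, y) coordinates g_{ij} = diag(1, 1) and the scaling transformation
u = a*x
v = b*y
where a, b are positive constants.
Invert the transformation: x = u/a, y = v/b
g'_{ij} = (∂x^k/∂x'^i)(∂x^l/∂x'^j) g_{kl}; with g_{kl} = δ_{kl} this is Σ_k (∂x^k/∂x'^i)(∂x^k/∂x'^j).
Jacobian: ∂x/∂u = 1/a, ∂x/∂v = 0, ∂y/∂u = 0, ∂y/∂v = 1/b
g'_{uu} = (1/a)(1/a) + (0)(0) = 1/a^2
g'_{uv} = (1/a)(0) + (0)(1/b) = 0
g'_{vv} = (0)(0) + (1/b)(1/b) = 1/b^2
g'_{ij} = diag(1/a^2, 1/b^2)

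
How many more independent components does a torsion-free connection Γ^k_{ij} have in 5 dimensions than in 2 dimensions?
Independent components in n dimensions: n × n(n+1)/2 = n^2(n+1)/2.
5D: 5 × 15 = 75
2D: 2 × 3 = 6
Difference = 75 - 6 = 69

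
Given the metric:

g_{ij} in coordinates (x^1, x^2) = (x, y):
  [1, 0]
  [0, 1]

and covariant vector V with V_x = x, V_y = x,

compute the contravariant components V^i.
Inverse metric (diagonal): g^{xx} = 1, g^{yy} = 1
V^i = g^{ij} V_j:
V^x = (1)(x) + (0)(x) = x
V^y = (0)(x) + (1)(x) = x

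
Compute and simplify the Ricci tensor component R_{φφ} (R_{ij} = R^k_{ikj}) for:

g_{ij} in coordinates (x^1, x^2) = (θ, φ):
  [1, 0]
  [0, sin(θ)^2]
Non-zero Christoffel symbols (Γ^k_{ij} = Γ^k_{ji}):
Γ^θ_{φ φ} = -sin(2*θ)/2
Γ^φ_{θ φ} = 1/tan(θ)
R^θ_{φ θ φ} = ∂_θ Γ^θ_{φ φ} - ∂_φ Γ^θ_{φ θ} + Γ^θ_{θ m} Γ^m_{φ φ} - Γ^θ_{φ m} Γ^m_{φ θ}
  = (-cos(2*θ)) - (0) + (0) - (-cos(θ)^2) = sin(θ)^2
R^φ_{φ φ φ} = 0 (a repeated index in an antisymmetric pair)
R_{φφ} = R^θ_{φ θ φ} + R^φ_{φ φ φ} = (sin(θ)^2) + (0) = sin(θ)^2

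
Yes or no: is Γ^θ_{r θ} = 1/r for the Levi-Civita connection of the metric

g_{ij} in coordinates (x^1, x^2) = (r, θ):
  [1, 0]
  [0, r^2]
Γ^θ_{r θ} = (1/2) g^{θθ} (∂_r g_{θθ} + ∂_θ g_{θr} - ∂_θ g_{rθ}) = (1/2)(1/r^2)((2*r) + (0) - (0)) = 1/r
This equals the proposed value 1/r.
Yes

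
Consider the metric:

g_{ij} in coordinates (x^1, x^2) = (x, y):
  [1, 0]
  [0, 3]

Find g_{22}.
With x^1 = x, x^2 = y, g_{22} = g_{yy} is the row-2, column-2 entry of the matrix.
g_{22} = 3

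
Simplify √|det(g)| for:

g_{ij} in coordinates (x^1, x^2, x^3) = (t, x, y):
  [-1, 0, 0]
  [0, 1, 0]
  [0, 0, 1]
det(g) = -1
√|det(g)| = 1
Volume element: dV = 1 dt dx dy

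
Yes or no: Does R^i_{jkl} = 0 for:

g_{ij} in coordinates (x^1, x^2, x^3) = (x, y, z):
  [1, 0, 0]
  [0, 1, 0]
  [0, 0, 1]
All metric components are constant, so every Christoffel symbol vanishes and R^i_{jkl} = 0.
Yes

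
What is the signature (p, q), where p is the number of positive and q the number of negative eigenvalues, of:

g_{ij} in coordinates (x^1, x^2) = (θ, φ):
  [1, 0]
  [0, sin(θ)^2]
The metric is diagonal, so its eigenvalues are the diagonal entries: 1, sin(θ)^2 (at a generic point, where coordinate-dependent entries are positive).
2 positive, 0 negative.
(2, 0) - Riemannian (positive definite)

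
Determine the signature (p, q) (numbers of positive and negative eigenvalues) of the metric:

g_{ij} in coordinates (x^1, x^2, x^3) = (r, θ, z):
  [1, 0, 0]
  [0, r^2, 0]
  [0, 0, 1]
The metric is diagonal, so its eigenvalues are the diagonal entries: 1, r^2, 1 (at a generic point, where coordinate-dependent entries are positive).
3 positive, 0 negative.
(3, 0) - Riemannian (positive definite)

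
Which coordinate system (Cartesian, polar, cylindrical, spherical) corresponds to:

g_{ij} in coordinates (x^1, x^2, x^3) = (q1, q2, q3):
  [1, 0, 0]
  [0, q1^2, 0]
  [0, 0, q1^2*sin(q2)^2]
The line element ds^2 = dq1^2 + q1^2 dq2^2 + q1^2 sin(q2)^2 dq3^2 is dr^2 + r^2 dθ^2 + r^2 sin(θ)^2 dφ^2 with q1 = r, q2 = θ, q3 = φ.
spherical coordinates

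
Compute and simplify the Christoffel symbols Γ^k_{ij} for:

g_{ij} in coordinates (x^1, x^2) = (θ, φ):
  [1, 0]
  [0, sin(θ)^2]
Using Γ^k_{ij} = (1/2) g^{km} (∂_i g_{mj} + ∂_j g_{mi} - ∂_m g_{ij}); the metric is diagonal, so only the m = k term contributes.
Non-zero symbols (using the symmetry Γ^k_{ij} = Γ^k_{ji}):
Γ^θ_{φ φ} = (1/2) g^{θθ} (∂_φ g_{θφ} + ∂_φ g_{θφ} - ∂_θ g_{φφ}) = (1/2)(1)((0) + (0) - (sin(2*θ))) = -sin(2*θ)/2
Γ^φ_{θ φ} = (1/2) g^{φφ} (∂_θ g_{φφ} + ∂_φ g_{φθ} - ∂_φ g_{θφ}) = (1/2)(1/sin(θ)^2)((sin(2*θ)) + (0) - (0)) = 1/tan(θ)
All other Christoffel symbols are zero.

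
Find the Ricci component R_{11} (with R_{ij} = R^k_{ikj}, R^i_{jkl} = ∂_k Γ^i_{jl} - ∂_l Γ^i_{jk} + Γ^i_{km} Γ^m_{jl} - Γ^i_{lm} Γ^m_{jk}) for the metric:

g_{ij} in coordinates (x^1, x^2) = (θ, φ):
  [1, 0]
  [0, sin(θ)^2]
Non-zero Christoffel symbols (Γ^k_{ij} = Γ^k_{ji}):
Γ^θ_{φ φ} = -sin(2*θ)/2
Γ^φ_{θ φ} = 1/tan(θ)
R^θ_{θ θ θ} = 0 (a repeated index in an antisymmetric pair)
R^φ_{θ φ θ} = ∂_φ Γ^φ_{θ θ} - ∂_θ Γ^φ_{θ φ} + Γ^φ_{φ m} Γ^m_{θ θ} - Γ^φ_{θ m} Γ^m_{θ φ}
  = (0) - (-1/sin(θ)^2) + (0) - (1/tan(θ)^2) = 1
R_{θθ} = R^θ_{θ θ θ} + R^φ_{θ φ θ} = (0) + (1) = 1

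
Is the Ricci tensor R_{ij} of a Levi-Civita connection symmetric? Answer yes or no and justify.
R_{ij} = R^k_{ikj}; the pair symmetry R_{kilj} = R_{ljki} gives R_{ij} = R_{ji}.
Yes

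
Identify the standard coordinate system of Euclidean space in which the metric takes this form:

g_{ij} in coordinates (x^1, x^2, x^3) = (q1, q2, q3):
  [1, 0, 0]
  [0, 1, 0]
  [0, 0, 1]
All components are constant and the metric is the identity, i.e. orthonormal rectilinear coordinates.
Cartesian (3D) coordinates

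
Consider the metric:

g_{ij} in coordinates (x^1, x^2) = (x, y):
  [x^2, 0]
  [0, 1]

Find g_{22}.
With x^1 = x, x^2 = y, g_{22} = g_{yy} is the row-2, column-2 entry of the matrix.
g_{22} = 1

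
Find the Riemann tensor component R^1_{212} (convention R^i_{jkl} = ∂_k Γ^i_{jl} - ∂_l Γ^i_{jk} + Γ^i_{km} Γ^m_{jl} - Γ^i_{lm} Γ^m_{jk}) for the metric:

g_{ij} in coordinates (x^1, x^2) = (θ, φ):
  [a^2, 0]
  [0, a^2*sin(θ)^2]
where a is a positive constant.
Non-zero Christoffel symbols (Γ^k_{ij} = Γ^k_{ji}):
Γ^θ_{φ φ} = -sin(2*θ)/2
Γ^φ_{θ φ} = 1/tan(θ)
R^θ_{φ θ φ} = ∂_θ Γ^θ_{φ φ} - ∂_φ Γ^θ_{φ θ} + Γ^θ_{θ m} Γ^m_{φ φ} - Γ^θ_{φ m} Γ^m_{φ θ}
  = (-cos(2*θ)) - (0) + (0) - (-cos(θ)^2) = sin(θ)^2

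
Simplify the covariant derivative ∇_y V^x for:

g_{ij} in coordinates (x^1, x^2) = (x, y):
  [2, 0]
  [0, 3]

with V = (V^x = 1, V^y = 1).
All Christoffel symbols are zero.
∇_y V^x = ∂_y V^x + Γ^x_{y j} V^j
  = (0) + (0)(1) + (0)(1)
  = 0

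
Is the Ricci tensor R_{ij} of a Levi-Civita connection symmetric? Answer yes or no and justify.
R_{ij} = R^k_{ikj}; the pair symmetry R_{kilj} = R_{ljki} gives R_{ij} = R_{ji}.
Yes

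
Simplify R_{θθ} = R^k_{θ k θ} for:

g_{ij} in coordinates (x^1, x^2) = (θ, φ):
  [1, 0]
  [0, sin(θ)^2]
Non-zero Christoffel symbols (Γ^k_{ij} = Γ^k_{ji}):
Γ^θ_{φ φ} = -sin(2*θ)/2
Γ^φ_{θ φ} = 1/tan(θ)
R^θ_{θ θ θ} = 0 (a repeated index in an antisymmetric pair)
R^φ_{θ φ θ} = ∂_φ Γ^φ_{θ θ} - ∂_θ Γ^φ_{θ φ} + Γ^φ_{φ m} Γ^m_{θ θ} - Γ^φ_{θ m} Γ^m_{θ φ}
  = (0) - (-1/sin(θ)^2) + (0) - (1/tan(θ)^2) = 1
R_{θθ} = R^θ_{θ θ θ} + R^φ_{θ φ θ} = (0) + (1) = 1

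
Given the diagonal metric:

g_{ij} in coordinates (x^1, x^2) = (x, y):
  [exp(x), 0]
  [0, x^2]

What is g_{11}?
With x^1 = x, x^2 = y, g_{11} = g_{xx} is the row-1, column-1 entry of the matrix.
g_{11} = exp(x)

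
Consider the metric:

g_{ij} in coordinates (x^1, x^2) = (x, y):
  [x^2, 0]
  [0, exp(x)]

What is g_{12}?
With x^1 = x, x^2 = y, g_{12} = g_{xy} is the row-1, column-2 entry of the matrix.
g_{12} = 0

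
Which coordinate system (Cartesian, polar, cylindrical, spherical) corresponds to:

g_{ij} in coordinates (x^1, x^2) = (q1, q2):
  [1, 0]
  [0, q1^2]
The line element ds^2 = dq1^2 + q1^2 dq2^2 is dr^2 + r^2 dθ^2 with q1 = r, q2 = θ.
polar coordinates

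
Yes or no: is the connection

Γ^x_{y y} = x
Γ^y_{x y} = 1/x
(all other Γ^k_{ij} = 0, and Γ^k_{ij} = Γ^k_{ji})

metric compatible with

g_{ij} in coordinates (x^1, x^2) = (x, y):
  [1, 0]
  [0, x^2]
Using ∇_k g_{ij} = ∂_k g_{ij} - Γ^m_{ki} g_{mj} - Γ^m_{kj} g_{im}:
∇_y g_{xy} = (0) - (x) - (x) = -2*x ≠ 0
So the connection is not metric compatible (it is not the Levi-Civita connection).
No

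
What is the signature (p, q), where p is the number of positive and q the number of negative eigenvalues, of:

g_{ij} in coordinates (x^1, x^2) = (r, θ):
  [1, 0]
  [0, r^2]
The metric is diagonal, so its eigenvalues are the diagonal entries: 1, r^2 (at a generic point, where coordinate-dependent entries are positive).
2 positive, 0 negative.
(2, 0) - Riemannian (positive definite)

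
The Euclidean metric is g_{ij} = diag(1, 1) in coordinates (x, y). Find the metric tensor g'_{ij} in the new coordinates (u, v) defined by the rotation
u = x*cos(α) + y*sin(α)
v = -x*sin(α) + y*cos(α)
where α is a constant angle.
Invert the transformation: x = u*cos(α) - v*sin(α), y = u*sin(α) + v*cos(α)
g'_{ij} = (∂x^k/∂x'^i)(∂x^l/∂x'^j) g_{kl}; with g_{kl} = δ_{kl} this is Σ_k (∂x^k/∂x'^i)(∂x^k/∂x'^j).
Jacobian: ∂x/∂u = cos(α), ∂x/∂v = -sin(α), ∂y/∂u = sin(α), ∂y/∂v = cos(α)
g'_{uu} = (cos(α))(cos(α)) + (sin(α))(sin(α)) = 1
g'_{uv} = (cos(α))(-sin(α)) + (sin(α))(cos(α)) = 0
g'_{vv} = (-sin(α))(-sin(α)) + (cos(α))(cos(α)) = 1
g'_{ij} = diag(1, 1)
The Euclidean metric is invariant under rotations.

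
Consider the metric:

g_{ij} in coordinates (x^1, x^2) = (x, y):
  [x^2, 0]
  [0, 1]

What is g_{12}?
With x^1 = x, x^2 = y, g_{12} = g_{xy} is the row-1, column-2 entry of the matrix.
g_{12} = 0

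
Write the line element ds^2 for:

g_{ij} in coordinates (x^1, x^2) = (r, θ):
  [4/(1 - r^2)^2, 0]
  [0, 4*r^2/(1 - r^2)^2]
ds^2 = g_{ij} dx^i dx^j; only the non-zero components contribute.
ds^2 = (4/(1 - r^2)^2) dr^2 + (4*r^2/(1 - r^2)^2) dθ^2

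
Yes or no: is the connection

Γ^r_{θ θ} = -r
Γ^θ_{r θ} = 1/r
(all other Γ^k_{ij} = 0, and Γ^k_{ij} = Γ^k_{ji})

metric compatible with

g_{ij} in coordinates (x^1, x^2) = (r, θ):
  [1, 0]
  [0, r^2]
Using ∇_k g_{ij} = ∂_k g_{ij} - Γ^m_{ki} g_{mj} - Γ^m_{kj} g_{im}:
e.g. ∇_r g_{θθ} = (2*r) - (r) - (r) = 0
Every component ∇_k g_{ij} vanishes: the connection is metric compatible.
Yes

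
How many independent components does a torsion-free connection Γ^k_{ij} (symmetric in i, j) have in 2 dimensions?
Γ^k_{ij} has n choices for the upper index and n(n+1)/2 independent symmetric lower index pairs.
Total = 2 × 2×3/2 = 2 × 3 = 6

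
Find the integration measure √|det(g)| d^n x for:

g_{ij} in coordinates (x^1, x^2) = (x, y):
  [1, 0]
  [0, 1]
det(g) = 1
√|det(g)| = 1
Volume element: dV = 1 dx dy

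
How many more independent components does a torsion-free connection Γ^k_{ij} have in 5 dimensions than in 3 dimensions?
Independent components in n dimensions: n × n(n+1)/2 = n^2(n+1)/2.
5D: 5 × 15 = 75
3D: 3 × 6 = 18
Difference = 75 - 18 = 57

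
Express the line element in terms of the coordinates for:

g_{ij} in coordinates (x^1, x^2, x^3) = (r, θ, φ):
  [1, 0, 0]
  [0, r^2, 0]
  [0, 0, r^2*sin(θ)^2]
ds^2 = g_{ij} dx^i dx^j; only the non-zero components contribute.
ds^2 = dr^2 + r^2 dθ^2 + r^2*sin(θ)^2 dφ^2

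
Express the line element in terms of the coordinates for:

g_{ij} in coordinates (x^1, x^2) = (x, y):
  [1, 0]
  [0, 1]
ds^2 = g_{ij} dx^i dx^j; only the non-zero components contribute.
ds^2 = dx^2 + dy^2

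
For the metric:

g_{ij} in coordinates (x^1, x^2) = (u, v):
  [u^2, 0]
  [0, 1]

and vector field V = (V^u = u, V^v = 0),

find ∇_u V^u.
Non-zero Christoffel symbols:
Γ^u_{u u} = 1/u
∇_u V^u = ∂_u V^u + Γ^u_{u j} V^j
  = (1) + (1/u)(u) + (0)(0)
  = 2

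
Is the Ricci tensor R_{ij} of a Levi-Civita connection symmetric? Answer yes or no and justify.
R_{ij} = R^k_{ikj}; the pair symmetry R_{kilj} = R_{ljki} gives R_{ij} = R_{ji}.
Yes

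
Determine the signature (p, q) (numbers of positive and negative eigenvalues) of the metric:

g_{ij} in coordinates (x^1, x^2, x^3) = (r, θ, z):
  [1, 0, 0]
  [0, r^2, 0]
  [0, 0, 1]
The metric is diagonal, so its eigenvalues are the diagonal entries: 1, r^2, 1 (at a generic point, where coordinate-dependent entries are positive).
3 positive, 0 negative.
(3, 0) - Riemannian (positive definite)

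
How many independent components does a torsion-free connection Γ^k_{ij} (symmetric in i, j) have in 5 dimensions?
Γ^k_{ij} has n choices for the upper index and n(n+1)/2 independent symmetric lower index pairs.
Total = 5 × 5×6/2 = 5 × 15 = 75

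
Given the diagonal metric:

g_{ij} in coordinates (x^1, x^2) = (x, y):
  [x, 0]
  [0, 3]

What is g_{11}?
With x^1 = x, x^2 = y, g_{11} = g_{xx} is the row-1, column-1 entry of the matrix.
g_{11} = x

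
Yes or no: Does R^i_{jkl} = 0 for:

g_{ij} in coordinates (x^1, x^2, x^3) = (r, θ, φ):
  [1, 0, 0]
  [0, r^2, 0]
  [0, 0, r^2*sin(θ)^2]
Non-zero Christoffel symbols:
Γ^r_{θ θ} = -r
Γ^r_{φ φ} = -r*sin(θ)^2
Γ^θ_{r θ} = 1/r
Γ^θ_{φ φ} = -sin(2*θ)/2
Γ^φ_{r φ} = 1/r
Γ^φ_{θ φ} = 1/tan(θ)
Ricci tensor: R_{rr} = 0, R_{rθ} = 0, R_{rφ} = 0, R_{θθ} = 0, R_{θφ} = 0, R_{φφ} = 0
All R_{ij} vanish; in 3 dimensions the Riemann tensor is fully determined by the Ricci tensor, so R^i_{jkl} = 0: the metric is flat (curvilinear coordinates on flat space).
Yes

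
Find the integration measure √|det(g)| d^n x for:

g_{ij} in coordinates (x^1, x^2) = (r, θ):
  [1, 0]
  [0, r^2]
det(g) = r^2
√|det(g)| = r
Volume element: dV = r dr dθ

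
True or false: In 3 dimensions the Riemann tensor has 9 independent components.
n^2(n^2-1)/12 = 9·8/12 = 6 independent components for n = 3.
False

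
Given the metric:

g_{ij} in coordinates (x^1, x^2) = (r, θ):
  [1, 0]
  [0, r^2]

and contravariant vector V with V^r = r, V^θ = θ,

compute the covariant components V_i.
V_i = g_{ij} V^j:
V_r = (1)(r) + (0)(θ) = r
V_θ = (0)(r) + (r^2)(θ) = r^2*θ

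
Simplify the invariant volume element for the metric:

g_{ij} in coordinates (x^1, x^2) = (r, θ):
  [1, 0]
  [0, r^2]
det(g) = r^2
√|det(g)| = r
Volume element: dV = r dr dθ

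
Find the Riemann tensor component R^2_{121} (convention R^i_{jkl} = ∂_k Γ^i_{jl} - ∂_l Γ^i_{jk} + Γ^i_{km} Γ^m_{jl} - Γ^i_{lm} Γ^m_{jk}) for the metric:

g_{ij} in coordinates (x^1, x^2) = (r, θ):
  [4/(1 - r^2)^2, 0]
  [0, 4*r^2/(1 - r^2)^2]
Non-zero Christoffel symbols (Γ^k_{ij} = Γ^k_{ji}):
Γ^r_{r r} = 2*r/(1 - r^2)
Γ^r_{θ θ} = (r^3 + r)/(r^2 - 1)
Γ^θ_{r θ} = (-r^2 - 1)/(r^3 - r)
R^θ_{r θ r} = ∂_θ Γ^θ_{r r} - ∂_r Γ^θ_{r θ} + Γ^θ_{θ m} Γ^m_{r r} - Γ^θ_{r m} Γ^m_{r θ}
  = (0) - ((r^4 + 4*r^2 - 1)/(r^3 - r)^2) + (2*(r^2 + 1)/(r^2 - 1)^2) - ((r^2 + 1)^2/(r^3 - r)^2) = -4/(r^2 - 1)^2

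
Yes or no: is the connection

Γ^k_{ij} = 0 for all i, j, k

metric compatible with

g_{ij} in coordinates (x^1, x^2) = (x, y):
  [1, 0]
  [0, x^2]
Using ∇_k g_{ij} = ∂_k g_{ij} - Γ^m_{ki} g_{mj} - Γ^m_{kj} g_{im}:
∇_x g_{yy} = (2*x) - (0) - (0) = 2*x ≠ 0
So the connection is not metric compatible (it is not the Levi-Civita connection).
No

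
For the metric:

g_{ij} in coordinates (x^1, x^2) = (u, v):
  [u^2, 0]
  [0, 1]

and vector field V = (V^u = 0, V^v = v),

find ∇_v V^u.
Non-zero Christoffel symbols:
Γ^u_{u u} = 1/u
∇_v V^u = ∂_v V^u + Γ^u_{v j} V^j
  = (0) + (0)(0) + (0)(v)
  = 0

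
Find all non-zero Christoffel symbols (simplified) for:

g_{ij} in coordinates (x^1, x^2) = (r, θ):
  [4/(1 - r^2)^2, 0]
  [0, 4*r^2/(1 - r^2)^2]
Using Γ^k_{ij} = (1/2) g^{km} (∂_i g_{mj} + ∂_j g_{mi} - ∂_m g_{ij}); the metric is diagonal, so only the m = k term contributes.
Non-zero symbols (using the symmetry Γ^k_{ij} = Γ^k_{ji}):
Γ^r_{r r} = (1/2) g^{rr} (∂_r g_{rr} + ∂_r g_{rr} - ∂_r g_{rr}) = (1/2)((1 - r^2)^2/4)((16*r/(1 - r^2)^3) + (16*r/(1 - r^2)^3) - (16*r/(1 - r^2)^3)) = 2*r/(1 - r^2)
Γ^r_{θ θ} = (1/2) g^{rr} (∂_θ g_{rθ} + ∂_θ g_{rθ} - ∂_r g_{θθ}) = (1/2)((1 - r^2)^2/4)((0) + (0) - (-8*(r^3 + r)/(r^2 - 1)^3)) = (r^3 + r)/(r^2 - 1)
Γ^θ_{r θ} = (1/2) g^{θθ} (∂_r g_{θθ} + ∂_θ g_{θr} - ∂_θ g_{rθ}) = (1/2)((1 - r^2)^2/(4*r^2))((-8*(r^3 + r)/(r^2 - 1)^3) + (0) - (0)) = (-r^2 - 1)/(r^3 - r)
All other Christoffel symbols are zero.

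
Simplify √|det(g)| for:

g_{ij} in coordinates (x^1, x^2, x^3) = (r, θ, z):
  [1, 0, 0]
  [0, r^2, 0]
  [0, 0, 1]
det(g) = r^2
√|det(g)| = r
Volume element: dV = r dr dθ dz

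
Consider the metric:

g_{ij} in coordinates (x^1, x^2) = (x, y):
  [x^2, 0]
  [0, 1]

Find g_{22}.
With x^1 = x, x^2 = y, g_{22} = g_{yy} is the row-2, column-2 entry of the matrix.
g_{22} = 1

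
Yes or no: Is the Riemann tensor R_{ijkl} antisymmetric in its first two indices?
R_{ijkl} = -R_{jikl} (follows from metric compatibility).
Yes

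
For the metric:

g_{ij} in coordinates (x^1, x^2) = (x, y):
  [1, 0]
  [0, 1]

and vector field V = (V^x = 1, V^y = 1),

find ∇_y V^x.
All Christoffel symbols are zero.
∇_y V^x = ∂_y V^x + Γ^x_{y j} V^j
  = (0) + (0)(1) + (0)(1)
  = 0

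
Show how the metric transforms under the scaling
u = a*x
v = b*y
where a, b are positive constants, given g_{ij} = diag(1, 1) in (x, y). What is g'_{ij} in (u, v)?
Invert the transformation: x = u/a, y = v/b
g'_{ij} = (∂x^k/∂x'^i)(∂x^l/∂x'^j) g_{kl}; with g_{kl} = δ_{kl} this is Σ_k (∂x^k/∂x'^i)(∂x^k/∂x'^j).
Jacobian: ∂x/∂u = 1/a, ∂x/∂v = 0, ∂y/∂u = 0, ∂y/∂v = 1/b
g'_{uu} = (1/a)(1/a) + (0)(0) = 1/a^2
g'_{uv} = (1/a)(0) + (0)(1/b) = 0
g'_{vv} = (0)(0) + (1/b)(1/b) = 1/b^2
g'_{ij} = diag(1/a^2, 1/b^2)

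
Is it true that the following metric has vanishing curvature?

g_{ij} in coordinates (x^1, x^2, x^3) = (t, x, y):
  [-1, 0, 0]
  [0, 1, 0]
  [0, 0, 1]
All metric components are constant, so every Christoffel symbol vanishes and R^i_{jkl} = 0.
Yes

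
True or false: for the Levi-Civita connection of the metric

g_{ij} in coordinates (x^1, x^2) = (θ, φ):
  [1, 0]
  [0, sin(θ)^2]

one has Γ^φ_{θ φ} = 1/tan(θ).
Γ^φ_{θ φ} = (1/2) g^{φφ} (∂_θ g_{φφ} + ∂_φ g_{φθ} - ∂_φ g_{θφ}) = (1/2)(1/sin(θ)^2)((sin(2*θ)) + (0) - (0)) = 1/tan(θ)
This equals the proposed value 1/tan(θ).
True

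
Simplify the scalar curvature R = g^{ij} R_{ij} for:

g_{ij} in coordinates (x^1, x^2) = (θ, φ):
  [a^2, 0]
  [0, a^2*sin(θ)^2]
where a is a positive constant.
Non-zero Christoffel symbols (Γ^k_{ij} = Γ^k_{ji}):
Γ^θ_{φ φ} = -sin(2*θ)/2
Γ^φ_{θ φ} = 1/tan(θ)
Ricci tensor (R_{ij} = R^k_{ikj}): R_{θθ} = 1, R_{θφ} = 0, R_{φφ} = sin(θ)^2
Inverse metric: g^{θθ} = 1/a^2, g^{φφ} = 1/(a^2*sin(θ)^2)
R = g^{ij} R_{ij} = (1/a^2)(1) + (1/(a^2*sin(θ)^2))(sin(θ)^2) = 2/a^2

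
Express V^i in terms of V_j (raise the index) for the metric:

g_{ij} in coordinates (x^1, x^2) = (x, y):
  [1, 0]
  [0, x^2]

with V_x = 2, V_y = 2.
Inverse metric (diagonal): g^{xx} = 1, g^{yy} = 1/x^2
V^i = g^{ij} V_j:
V^x = (1)(2) + (0)(2) = 2
V^y = (0)(2) + (1/x^2)(2) = 2/x^2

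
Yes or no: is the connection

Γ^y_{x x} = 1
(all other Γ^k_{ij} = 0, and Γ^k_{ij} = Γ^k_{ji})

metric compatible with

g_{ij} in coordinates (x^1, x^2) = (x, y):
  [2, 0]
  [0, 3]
Using ∇_k g_{ij} = ∂_k g_{ij} - Γ^m_{ki} g_{mj} - Γ^m_{kj} g_{im}:
∇_x g_{xy} = (0) - (3) - (0) = -3 ≠ 0
So the connection is not metric compatible (it is not the Levi-Civita connection).
No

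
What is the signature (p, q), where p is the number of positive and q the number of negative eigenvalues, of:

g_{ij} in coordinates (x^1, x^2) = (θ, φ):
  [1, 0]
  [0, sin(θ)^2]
The metric is diagonal, so its eigenvalues are the diagonal entries: 1, sin(θ)^2 (at a generic point, where coordinate-dependent entries are positive).
2 positive, 0 negative.
(2, 0) - Riemannian (positive definite)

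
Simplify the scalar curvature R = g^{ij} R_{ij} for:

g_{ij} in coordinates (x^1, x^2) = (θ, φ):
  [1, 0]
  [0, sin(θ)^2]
Non-zero Christoffel symbols (Γ^k_{ij} = Γ^k_{ji}):
Γ^θ_{φ φ} = -sin(2*θ)/2
Γ^φ_{θ φ} = 1/tan(θ)
Ricci tensor (R_{ij} = R^k_{ikj}): R_{θθ} = 1, R_{θφ} = 0, R_{φφ} = sin(θ)^2
Inverse metric: g^{θθ} = 1, g^{φφ} = 1/sin(θ)^2
R = g^{ij} R_{ij} = (1)(1) + (1/sin(θ)^2)(sin(θ)^2) = 2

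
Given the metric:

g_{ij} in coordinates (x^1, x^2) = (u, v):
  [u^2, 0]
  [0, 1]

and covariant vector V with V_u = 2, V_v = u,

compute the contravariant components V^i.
Inverse metric (diagonal): g^{uu} = 1/u^2, g^{vv} = 1
V^i = g^{ij} V_j:
V^u = (1/u^2)(2) + (0)(u) = 2/u^2
V^v = (0)(2) + (1)(u) = u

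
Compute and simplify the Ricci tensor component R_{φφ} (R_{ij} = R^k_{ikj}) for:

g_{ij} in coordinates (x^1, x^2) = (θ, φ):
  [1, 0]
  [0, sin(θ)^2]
Non-zero Christoffel symbols (Γ^k_{ij} = Γ^k_{ji}):
Γ^θ_{φ φ} = -sin(2*θ)/2
Γ^φ_{θ φ} = 1/tan(θ)
R^θ_{φ θ φ} = ∂_θ Γ^θ_{φ φ} - ∂_φ Γ^θ_{φ θ} + Γ^θ_{θ m} Γ^m_{φ φ} - Γ^θ_{φ m} Γ^m_{φ θ}
  = (-cos(2*θ)) - (0) + (0) - (-cos(θ)^2) = sin(θ)^2
R^φ_{φ φ φ} = 0 (a repeated index in an antisymmetric pair)
R_{φφ} = R^θ_{φ θ φ} + R^φ_{φ φ φ} = (sin(θ)^2) + (0) = sin(θ)^2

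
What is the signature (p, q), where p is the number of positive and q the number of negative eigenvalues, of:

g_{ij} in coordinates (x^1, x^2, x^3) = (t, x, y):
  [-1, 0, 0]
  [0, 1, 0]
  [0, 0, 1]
The metric is diagonal, so its eigenvalues are the diagonal entries: -1, 1, 1 (at a generic point, where coordinate-dependent entries are positive).
2 positive, 1 negative.
(2, 1) - Lorentzian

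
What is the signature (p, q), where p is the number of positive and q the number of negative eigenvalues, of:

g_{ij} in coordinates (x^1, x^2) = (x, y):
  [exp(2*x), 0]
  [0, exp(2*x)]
The metric is diagonal, so its eigenvalues are the diagonal entries: exp(2*x), exp(2*x) (at a generic point, where coordinate-dependent entries are positive).
2 positive, 0 negative.
(2, 0) - Riemannian (positive definite)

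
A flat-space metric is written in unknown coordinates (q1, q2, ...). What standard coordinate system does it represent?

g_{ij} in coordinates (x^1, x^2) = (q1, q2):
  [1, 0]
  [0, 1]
All components are constant and the metric is the identity, i.e. orthonormal rectilinear coordinates.
Cartesian (2D) coordinates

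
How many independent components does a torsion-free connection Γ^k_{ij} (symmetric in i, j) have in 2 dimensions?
Γ^k_{ij} has n choices for the upper index and n(n+1)/2 independent symmetric lower index pairs.
Total = 2 × 2×3/2 = 2 × 3 = 6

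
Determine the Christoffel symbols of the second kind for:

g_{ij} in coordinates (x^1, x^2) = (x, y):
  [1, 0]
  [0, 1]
Using Γ^k_{ij} = (1/2) g^{km} (∂_i g_{mj} + ∂_j g_{mi} - ∂_m g_{ij}); the metric is diagonal, so only the m = k term contributes.
Every metric component is constant, so all ∂_m g_{ij} = 0 and every Christoffel symbol vanishes.
All Christoffel symbols are zero.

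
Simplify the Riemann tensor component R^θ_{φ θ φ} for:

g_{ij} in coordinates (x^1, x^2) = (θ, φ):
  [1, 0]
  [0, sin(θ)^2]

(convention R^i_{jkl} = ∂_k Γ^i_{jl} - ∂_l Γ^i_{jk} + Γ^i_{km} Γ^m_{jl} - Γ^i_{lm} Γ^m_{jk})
Non-zero Christoffel symbols (Γ^k_{ij} = Γ^k_{ji}):
Γ^θ_{φ φ} = -sin(2*θ)/2
Γ^φ_{θ φ} = 1/tan(θ)
R^θ_{φ θ φ} = ∂_θ Γ^θ_{φ φ} - ∂_φ Γ^θ_{φ θ} + Γ^θ_{θ m} Γ^m_{φ φ} - Γ^θ_{φ m} Γ^m_{φ θ}
  = (-cos(2*θ)) - (0) + (0) - (-cos(θ)^2) = sin(θ)^2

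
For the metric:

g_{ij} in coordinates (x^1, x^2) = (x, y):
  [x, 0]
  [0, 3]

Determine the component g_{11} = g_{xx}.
With x^1 = x, x^2 = y, g_{11} = g_{xx} is the row-1, column-1 entry of the matrix.
g_{11} = x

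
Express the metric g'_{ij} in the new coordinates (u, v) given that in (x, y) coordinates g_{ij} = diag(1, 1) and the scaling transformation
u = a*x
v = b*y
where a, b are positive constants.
Invert the transformation: x = u/a, y = v/b
g'_{ij} = (∂x^k/∂x'^i)(∂x^l/∂x'^j) g_{kl}; with g_{kl} = δ_{kl} this is Σ_k (∂x^k/∂x'^i)(∂x^k/∂x'^j).
Jacobian: ∂x/∂u = 1/a, ∂x/∂v = 0, ∂y/∂u = 0, ∂y/∂v = 1/b
g'_{uu} = (1/a)(1/a) + (0)(0) = 1/a^2
g'_{uv} = (1/a)(0) + (0)(1/b) = 0
g'_{vv} = (0)(0) + (1/b)(1/b) = 1/b^2
g'_{ij} = diag(1/a^2, 1/b^2)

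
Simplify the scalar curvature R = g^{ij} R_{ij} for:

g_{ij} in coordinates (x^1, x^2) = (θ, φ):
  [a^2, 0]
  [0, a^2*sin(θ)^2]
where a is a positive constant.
Non-zero Christoffel symbols (Γ^k_{ij} = Γ^k_{ji}):
Γ^θ_{φ φ} = -sin(2*θ)/2
Γ^φ_{θ φ} = 1/tan(θ)
Ricci tensor (R_{ij} = R^k_{ikj}): R_{θθ} = 1, R_{θφ} = 0, R_{φφ} = sin(θ)^2
Inverse metric: g^{θθ} = 1/a^2, g^{φφ} = 1/(a^2*sin(θ)^2)
R = g^{ij} R_{ij} = (1/a^2)(1) + (1/(a^2*sin(θ)^2))(sin(θ)^2) = 2/a^2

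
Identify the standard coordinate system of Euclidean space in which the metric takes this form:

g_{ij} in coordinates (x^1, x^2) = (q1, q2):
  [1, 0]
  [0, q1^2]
The line element ds^2 = dq1^2 + q1^2 dq2^2 is dr^2 + r^2 dθ^2 with q1 = r, q2 = θ.
polar coordinates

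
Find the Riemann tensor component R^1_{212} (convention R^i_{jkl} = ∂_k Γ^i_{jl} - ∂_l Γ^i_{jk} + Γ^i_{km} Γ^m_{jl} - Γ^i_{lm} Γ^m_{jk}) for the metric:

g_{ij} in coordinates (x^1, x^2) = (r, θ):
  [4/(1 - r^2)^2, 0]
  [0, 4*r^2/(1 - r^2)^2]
Non-zero Christoffel symbols (Γ^k_{ij} = Γ^k_{ji}):
Γ^r_{r r} = 2*r/(1 - r^2)
Γ^r_{θ θ} = (r^3 + r)/(r^2 - 1)
Γ^θ_{r θ} = (-r^2 - 1)/(r^3 - r)
R^r_{θ r θ} = ∂_r Γ^r_{θ θ} - ∂_θ Γ^r_{θ r} + Γ^r_{r m} Γ^m_{θ θ} - Γ^r_{θ m} Γ^m_{θ r}
  = ((r^4 - 4*r^2 - 1)/(r^2 - 1)^2) - (0) + (-2*r^2*(r^2 + 1)/(r^2 - 1)^2) - (-(r^2 + 1)^2/(r^2 - 1)^2) = -4*r^2/(r^2 - 1)^2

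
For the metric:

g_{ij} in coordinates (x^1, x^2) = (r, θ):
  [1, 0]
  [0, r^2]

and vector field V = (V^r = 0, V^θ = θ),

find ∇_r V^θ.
Non-zero Christoffel symbols:
Γ^r_{θ θ} = -r
Γ^θ_{r θ} = 1/r
∇_r V^θ = ∂_r V^θ + Γ^θ_{r j} V^j
  = (0) + (0)(0) + (1/r)(θ)
  = θ/r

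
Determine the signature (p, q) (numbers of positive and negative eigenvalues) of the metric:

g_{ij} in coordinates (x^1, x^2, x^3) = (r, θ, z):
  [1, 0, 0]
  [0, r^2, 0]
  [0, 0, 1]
The metric is diagonal, so its eigenvalues are the diagonal entries: 1, r^2, 1 (at a generic point, where coordinate-dependent entries are positive).
3 positive, 0 negative.
(3, 0) - Riemannian (positive definite)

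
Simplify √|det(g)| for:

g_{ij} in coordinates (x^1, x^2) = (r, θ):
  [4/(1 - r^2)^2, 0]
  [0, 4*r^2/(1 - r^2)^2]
det(g) = 16*r^2/(1 - r^2)^4
√|det(g)| = 4*r/(r^2 - 1)^2
Volume element: dV = 4*r/(r^2 - 1)^2 dr dθ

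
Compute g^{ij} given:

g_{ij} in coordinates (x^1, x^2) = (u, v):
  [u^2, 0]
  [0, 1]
The metric is diagonal, so g^{ij} is diagonal with entries 1/g_{ii}: diag(1/(u^2), 1).
g^{ij}:
  [1/u^2, 0]
  [0, 1]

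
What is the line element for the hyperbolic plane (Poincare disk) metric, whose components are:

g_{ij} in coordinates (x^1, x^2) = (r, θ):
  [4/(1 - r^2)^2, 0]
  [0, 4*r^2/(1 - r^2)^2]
ds^2 = g_{ij} dx^i dx^j; only the non-zero components contribute.
ds^2 = (4/(1 - r^2)^2) dr^2 + (4*r^2/(1 - r^2)^2) dθ^2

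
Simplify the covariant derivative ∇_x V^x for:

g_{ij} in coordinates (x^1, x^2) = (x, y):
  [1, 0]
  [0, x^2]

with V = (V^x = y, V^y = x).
Non-zero Christoffel symbols:
Γ^x_{y y} = -x
Γ^y_{x y} = 1/x
∇_x V^x = ∂_x V^x + Γ^x_{x j} V^j
  = (0) + (0)(y) + (0)(x)
  = 0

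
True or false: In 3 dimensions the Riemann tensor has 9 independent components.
n^2(n^2-1)/12 = 9·8/12 = 6 independent components for n = 3.
False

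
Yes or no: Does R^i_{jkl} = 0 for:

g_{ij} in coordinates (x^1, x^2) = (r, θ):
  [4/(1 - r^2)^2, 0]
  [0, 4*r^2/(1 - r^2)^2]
Non-zero Christoffel symbols:
Γ^r_{r r} = 2*r/(1 - r^2)
Γ^r_{θ θ} = (r^3 + r)/(r^2 - 1)
Γ^θ_{r θ} = (-r^2 - 1)/(r^3 - r)
Ricci tensor: R_{rr} = -4/(r^2 - 1)^2, R_{rθ} = 0, R_{θθ} = -4*r^2/(r^2 - 1)^2
The Ricci tensor is non-zero, so the Riemann tensor is non-zero: not flat.
No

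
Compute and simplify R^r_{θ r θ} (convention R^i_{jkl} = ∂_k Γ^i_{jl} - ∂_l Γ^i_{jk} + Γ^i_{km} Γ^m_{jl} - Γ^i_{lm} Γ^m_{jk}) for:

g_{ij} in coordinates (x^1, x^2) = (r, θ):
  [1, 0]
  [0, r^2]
Non-zero Christoffel symbols (Γ^k_{ij} = Γ^k_{ji}):
Γ^r_{θ θ} = -r
Γ^θ_{r θ} = 1/r
R^r_{θ r θ} = ∂_r Γ^r_{θ θ} - ∂_θ Γ^r_{θ r} + Γ^r_{r m} Γ^m_{θ θ} - Γ^r_{θ m} Γ^m_{θ r}
  = (-1) - (0) + (0) - (-1) = 0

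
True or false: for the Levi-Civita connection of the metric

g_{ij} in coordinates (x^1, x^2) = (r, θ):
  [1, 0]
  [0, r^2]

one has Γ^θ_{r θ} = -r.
Γ^θ_{r θ} = (1/2) g^{θθ} (∂_r g_{θθ} + ∂_θ g_{θr} - ∂_θ g_{rθ}) = (1/2)(1/r^2)((2*r) + (0) - (0)) = 1/r
This differs from the proposed value -r.
False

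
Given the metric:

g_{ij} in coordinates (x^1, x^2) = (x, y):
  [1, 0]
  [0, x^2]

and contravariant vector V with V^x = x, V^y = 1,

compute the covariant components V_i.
V_i = g_{ij} V^j:
V_x = (1)(x) + (0)(1) = x
V_y = (0)(x) + (x^2)(1) = x^2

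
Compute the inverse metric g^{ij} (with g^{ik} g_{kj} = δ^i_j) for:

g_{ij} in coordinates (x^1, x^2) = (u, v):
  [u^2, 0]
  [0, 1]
The metric is diagonal, so g^{ij} is diagonal with entries 1/g_{ii}: diag(1/(u^2), 1).
g^{ij}:
  [1/u^2, 0]
  [0, 1]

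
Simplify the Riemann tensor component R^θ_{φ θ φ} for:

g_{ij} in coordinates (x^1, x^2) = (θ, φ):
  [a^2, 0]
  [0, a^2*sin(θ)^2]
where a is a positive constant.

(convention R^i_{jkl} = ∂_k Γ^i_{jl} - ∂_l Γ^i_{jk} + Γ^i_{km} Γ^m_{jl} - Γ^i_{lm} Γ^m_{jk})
Non-zero Christoffel symbols (Γ^k_{ij} = Γ^k_{ji}):
Γ^θ_{φ φ} = -sin(2*θ)/2
Γ^φ_{θ φ} = 1/tan(θ)
R^θ_{φ θ φ} = ∂_θ Γ^θ_{φ φ} - ∂_φ Γ^θ_{φ θ} + Γ^θ_{θ m} Γ^m_{φ φ} - Γ^θ_{φ m} Γ^m_{φ θ}
  = (-cos(2*θ)) - (0) + (0) - (-cos(θ)^2) = sin(θ)^2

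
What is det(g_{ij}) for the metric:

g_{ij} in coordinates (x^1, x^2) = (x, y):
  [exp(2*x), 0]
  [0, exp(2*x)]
For a 2×2 metric: det(g) = g_{11}·g_{22} - g_{12}·g_{21}
= (exp(2*x))·(exp(2*x)) - (0)·(0)
= exp(4*x) - 0
det(g) = exp(4*x)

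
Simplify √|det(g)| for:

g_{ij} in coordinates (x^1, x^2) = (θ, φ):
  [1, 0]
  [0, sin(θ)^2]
det(g) = sin(θ)^2
√|det(g)| = sin(θ) (taking 0 < θ < π so that |sin(θ)| = sin(θ))
Volume element: dV = sin(θ) dθ dφ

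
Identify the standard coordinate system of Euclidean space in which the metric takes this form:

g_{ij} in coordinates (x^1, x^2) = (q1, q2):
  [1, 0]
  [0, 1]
All components are constant and the metric is the identity, i.e. orthonormal rectilinear coordinates.
Cartesian (2D) coordinates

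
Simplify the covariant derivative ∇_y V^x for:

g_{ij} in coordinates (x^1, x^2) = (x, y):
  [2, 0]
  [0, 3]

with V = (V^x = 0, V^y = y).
All Christoffel symbols are zero.
∇_y V^x = ∂_y V^x + Γ^x_{y j} V^j
  = (0) + (0)(0) + (0)(y)
  = 0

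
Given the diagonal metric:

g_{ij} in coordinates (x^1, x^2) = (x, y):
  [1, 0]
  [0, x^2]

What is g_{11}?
With x^1 = x, x^2 = y, g_{11} = g_{xx} is the row-1, column-1 entry of the matrix.
g_{11} = 1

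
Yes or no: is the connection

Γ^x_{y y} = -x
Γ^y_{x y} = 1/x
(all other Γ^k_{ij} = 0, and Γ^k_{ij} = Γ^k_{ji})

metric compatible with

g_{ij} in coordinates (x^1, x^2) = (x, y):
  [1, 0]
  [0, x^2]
Using ∇_k g_{ij} = ∂_k g_{ij} - Γ^m_{ki} g_{mj} - Γ^m_{kj} g_{im}:
e.g. ∇_x g_{yy} = (2*x) - (x) - (x) = 0
Every component ∇_k g_{ij} vanishes: the connection is metric compatible.
Yes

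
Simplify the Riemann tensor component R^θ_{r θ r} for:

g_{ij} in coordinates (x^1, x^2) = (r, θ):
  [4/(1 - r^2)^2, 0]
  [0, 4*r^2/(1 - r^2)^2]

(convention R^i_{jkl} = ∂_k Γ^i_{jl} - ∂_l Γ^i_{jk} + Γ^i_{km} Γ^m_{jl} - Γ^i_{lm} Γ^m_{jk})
Non-zero Christoffel symbols (Γ^k_{ij} = Γ^k_{ji}):
Γ^r_{r r} = 2*r/(1 - r^2)
Γ^r_{θ θ} = (r^3 + r)/(r^2 - 1)
Γ^θ_{r θ} = (-r^2 - 1)/(r^3 - r)
R^θ_{r θ r} = ∂_θ Γ^θ_{r r} - ∂_r Γ^θ_{r θ} + Γ^θ_{θ m} Γ^m_{r r} - Γ^θ_{r m} Γ^m_{r θ}
  = (0) - ((r^4 + 4*r^2 - 1)/(r^3 - r)^2) + (2*(r^2 + 1)/(r^2 - 1)^2) - ((r^2 + 1)^2/(r^3 - r)^2) = -4/(r^2 - 1)^2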